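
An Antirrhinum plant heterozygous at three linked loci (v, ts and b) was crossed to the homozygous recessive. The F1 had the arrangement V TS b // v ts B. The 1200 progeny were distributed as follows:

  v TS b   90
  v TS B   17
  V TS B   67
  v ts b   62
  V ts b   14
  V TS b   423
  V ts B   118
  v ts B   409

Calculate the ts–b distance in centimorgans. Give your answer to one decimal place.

The two rarest classes, V ts b and v TS B, are the double crossovers. Comparing them with the parentals, only the ts allele has switched, so ts is the middle locus and the order is v – ts – b.
Crossovers in the ts–b interval produce the single-crossover classes V TS B and v ts b (67 + 62 = 129) plus the double crossovers (31).
RF(ts–b) = (129 + 31) / 1200 = 160/1200 = 0.1333 → 13.3 centimorgans.

13.3 centimorgans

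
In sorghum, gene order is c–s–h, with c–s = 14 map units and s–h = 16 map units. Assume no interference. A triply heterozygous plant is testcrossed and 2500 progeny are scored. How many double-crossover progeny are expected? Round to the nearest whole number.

56

Map distances give recombination frequencies of 0.140 and 0.160 for the two intervals.
With no interference, expected double-crossover frequency = 0.140 × 0.160 = 0.02240.
Expected number = 0.02240 × 2500 = 56.00 ≈ 56.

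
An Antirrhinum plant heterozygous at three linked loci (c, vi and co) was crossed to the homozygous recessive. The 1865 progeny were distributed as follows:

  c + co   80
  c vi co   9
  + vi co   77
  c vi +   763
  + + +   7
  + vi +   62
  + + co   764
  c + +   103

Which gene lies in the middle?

The two most frequent reciprocal classes, c vi + and + + co, are the parental types, so the F1 was c vi + / + + co.
The two rarest classes, c vi co and + + +, are the double crossovers. Comparing them with the parentals, only the co allele has switched, so co is the middle locus and the order is vi – co – c.

co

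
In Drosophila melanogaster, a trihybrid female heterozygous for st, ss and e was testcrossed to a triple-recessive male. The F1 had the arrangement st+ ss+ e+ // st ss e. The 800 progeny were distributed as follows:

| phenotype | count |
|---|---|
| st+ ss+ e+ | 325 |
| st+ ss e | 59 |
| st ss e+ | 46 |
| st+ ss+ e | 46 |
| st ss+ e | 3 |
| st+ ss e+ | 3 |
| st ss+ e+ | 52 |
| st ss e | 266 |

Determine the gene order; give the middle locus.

The two rarest classes, st+ ss e+ and st ss+ e, are the double crossovers. Comparing them with the parentals, only the ss allele has switched, so ss is the middle locus and the order is e – ss – st.

ss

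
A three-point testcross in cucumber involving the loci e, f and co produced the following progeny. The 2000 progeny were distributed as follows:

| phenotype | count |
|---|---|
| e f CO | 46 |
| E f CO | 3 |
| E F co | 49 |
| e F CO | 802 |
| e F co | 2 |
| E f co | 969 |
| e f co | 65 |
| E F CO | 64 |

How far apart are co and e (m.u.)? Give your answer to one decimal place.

6.7 m.u.

The two most frequent reciprocal classes, E f co and e F CO, are the parental types, so the F1 was E f co / e F CO.
The two rarest classes, E f CO and e F co, are the double crossovers. Comparing them with the parentals, only the co allele has switched, so co is the middle locus and the order is e – co – f.
Crossovers in the e–co interval produce the single-crossover classes e f co and E F CO (65 + 64 = 129) plus the double crossovers (5).
RF(e–co) = (129 + 5) / 2000 = 134/2000 = 0.0670 → 6.7 m.u.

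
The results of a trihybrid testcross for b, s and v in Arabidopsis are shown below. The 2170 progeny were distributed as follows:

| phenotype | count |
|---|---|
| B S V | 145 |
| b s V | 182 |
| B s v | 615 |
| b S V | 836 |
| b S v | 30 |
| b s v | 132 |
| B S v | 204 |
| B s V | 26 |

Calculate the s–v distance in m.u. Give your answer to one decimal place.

20.4 m.u.

The two most frequent reciprocal classes, B s v and b S V, are the parental types, so the F1 was B s v / b S V.
The two rarest classes, B s V and b S v, are the double crossovers. Comparing them with the parentals, only the v allele has switched, so v is the middle locus and the order is b – v – s.
Crossovers in the v–s interval produce the single-crossover classes B S v and b s V (204 + 182 = 386) plus the double crossovers (56).
RF(v–s) = (386 + 56) / 2170 = 442/2170 = 0.2037 → 20.4 m.u.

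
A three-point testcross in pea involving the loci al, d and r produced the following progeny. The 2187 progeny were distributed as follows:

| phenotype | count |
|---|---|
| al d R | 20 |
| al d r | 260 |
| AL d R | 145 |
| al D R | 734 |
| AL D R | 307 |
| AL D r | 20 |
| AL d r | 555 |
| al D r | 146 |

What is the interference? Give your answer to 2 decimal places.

0.56

The two most frequent reciprocal classes, AL d r and al D R, are the parental types, so the F1 was AL d r / al D R.
The two rarest classes, AL D r and al d R, are the double crossovers. Comparing them with the parentals, only the d allele has switched, so d is the middle locus and the order is al – d – r.
al–d: (567 + 40)/2187 = 0.2775; d–r: (291 + 40)/2187 = 0.1513.
Expected DCO frequency = 0.2775 × 0.1513 ≈ 0.04199; observed = 40/2187 ≈ 0.01829.
Coefficient of coincidence = 0.01829/0.04199 ≈ 0.44; interference = 1 − 0.44 = 0.56.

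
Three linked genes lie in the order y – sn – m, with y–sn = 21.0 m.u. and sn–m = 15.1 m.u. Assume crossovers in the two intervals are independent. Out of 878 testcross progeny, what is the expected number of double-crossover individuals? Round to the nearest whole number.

Map distances give recombination frequencies of 0.210 and 0.151 for the two intervals.
With no interference, expected double-crossover frequency = 0.210 × 0.151 = 0.03171.
Expected number = 0.03171 × 878 = 27.84 ≈ 28.

28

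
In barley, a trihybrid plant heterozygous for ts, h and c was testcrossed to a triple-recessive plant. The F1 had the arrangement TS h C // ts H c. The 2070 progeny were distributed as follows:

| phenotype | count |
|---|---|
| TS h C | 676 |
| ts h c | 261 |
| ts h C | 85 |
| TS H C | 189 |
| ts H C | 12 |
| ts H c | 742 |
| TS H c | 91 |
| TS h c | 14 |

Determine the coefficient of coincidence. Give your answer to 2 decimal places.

The two rarest classes, TS h c and ts H C, are the double crossovers. Comparing them with the parentals, only the c allele has switched, so c is the middle locus and the order is h – c – ts.
h–c: (450 + 26)/2070 = 0.2300; c–ts: (176 + 26)/2070 = 0.0976.
Expected DCO frequency = 0.2300 × 0.0976 ≈ 0.02245; observed = 26/2070 ≈ 0.01256.
Coefficient of coincidence = 0.01256/0.02245 ≈ 0.56.

0.56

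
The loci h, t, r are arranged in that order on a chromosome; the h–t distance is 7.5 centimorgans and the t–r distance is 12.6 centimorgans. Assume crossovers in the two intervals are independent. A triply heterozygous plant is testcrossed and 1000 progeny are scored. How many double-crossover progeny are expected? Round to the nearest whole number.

Map distances give recombination frequencies of 0.075 and 0.126 for the two intervals.
With no interference, expected double-crossover frequency = 0.075 × 0.126 = 0.00945.
Expected number = 0.00945 × 1000 = 9.45 ≈ 9.

9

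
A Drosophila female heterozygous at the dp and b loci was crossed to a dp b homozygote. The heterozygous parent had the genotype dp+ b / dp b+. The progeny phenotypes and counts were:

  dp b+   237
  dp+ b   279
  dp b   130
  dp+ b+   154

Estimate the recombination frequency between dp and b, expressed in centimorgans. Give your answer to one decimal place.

The recombinant classes are dp+ b+ and dp b: 154 + 130 = 284.
Recombination frequency = 284/800 = 0.3550 ≈ 35.5%, i.e. 35.5 centimorgans.

35.5 centimorgans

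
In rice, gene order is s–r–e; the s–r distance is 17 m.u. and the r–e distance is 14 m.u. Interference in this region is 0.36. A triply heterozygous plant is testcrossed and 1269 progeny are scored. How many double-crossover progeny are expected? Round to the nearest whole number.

Map distances give recombination frequencies of 0.170 and 0.140 for the two intervals.
With interference 0.36 (so coincidence = 0.64), expected double-crossover frequency = 0.170 × 0.140 × 0.64 = 0.01523.
Expected number = 0.01523 × 1269 = 19.33 ≈ 19.

19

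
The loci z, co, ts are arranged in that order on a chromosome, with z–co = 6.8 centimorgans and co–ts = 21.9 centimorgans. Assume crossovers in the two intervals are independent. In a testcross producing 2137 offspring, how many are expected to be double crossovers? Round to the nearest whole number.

32

Map distances give recombination frequencies of 0.068 and 0.219 for the two intervals.
With no interference, expected double-crossover frequency = 0.068 × 0.219 = 0.01489.
Expected number = 0.01489 × 2137 = 31.82 ≈ 32.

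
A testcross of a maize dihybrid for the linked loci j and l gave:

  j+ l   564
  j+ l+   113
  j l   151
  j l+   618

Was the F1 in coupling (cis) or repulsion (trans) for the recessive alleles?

trans

The two most frequent classes are j+ l (564) and j l+ (618); these are the parental (non-recombinant) types.
So the F1 carried j+ l on one chromosome and j l+ on the other — the recessive alleles are on opposite chromosomes (trans / repulsion).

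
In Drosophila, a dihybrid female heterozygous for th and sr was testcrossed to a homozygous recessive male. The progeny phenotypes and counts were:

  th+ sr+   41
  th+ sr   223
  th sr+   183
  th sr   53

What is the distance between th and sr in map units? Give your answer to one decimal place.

The two most frequent classes, th+ sr (223) and th sr+ (183), are the parental types, so the F1 was th+ sr / th sr+.
The recombinant classes are th+ sr+ and th sr: 41 + 53 = 94.
Recombination frequency = 94/500 = 0.1880 ≈ 18.8%, i.e. 18.8 map units.

18.8 map units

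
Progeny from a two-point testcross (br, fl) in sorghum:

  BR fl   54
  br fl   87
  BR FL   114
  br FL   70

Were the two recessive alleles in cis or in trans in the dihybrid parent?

The two most frequent classes are BR FL (114) and br fl (87); these are the parental (non-recombinant) types.
So the F1 carried BR FL on one chromosome and br fl on the other — the recessive alleles are on the same chromosome (cis / coupling).

cis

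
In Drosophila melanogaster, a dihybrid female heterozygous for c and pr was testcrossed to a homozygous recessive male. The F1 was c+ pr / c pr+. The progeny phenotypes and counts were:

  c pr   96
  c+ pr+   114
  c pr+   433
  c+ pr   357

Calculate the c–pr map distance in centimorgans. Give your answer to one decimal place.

The recombinant classes are c+ pr+ and c pr: 114 + 96 = 210.
Recombination frequency = 210/1000 = 0.2100 ≈ 21.0%, i.e. 21.0 centimorgans.

21.0 centimorgans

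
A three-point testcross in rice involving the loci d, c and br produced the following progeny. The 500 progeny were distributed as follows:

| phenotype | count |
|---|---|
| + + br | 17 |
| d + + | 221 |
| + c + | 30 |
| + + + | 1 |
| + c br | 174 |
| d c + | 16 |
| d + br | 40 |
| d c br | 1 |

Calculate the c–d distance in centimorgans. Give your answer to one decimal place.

The two most frequent reciprocal classes, d + + and + c br, are the parental types, so the F1 was d + + / + c br.
The two rarest classes, + + + and d c br, are the double crossovers. Comparing them with the parentals, only the d allele has switched, so d is the middle locus and the order is c – d – br.
Crossovers in the c–d interval produce the single-crossover classes d c + and + + br (16 + 17 = 33) plus the double crossovers (2).
RF(c–d) = (33 + 2) / 500 = 35/500 = 0.0700 → 7.0 centimorgans.

7.0 centimorgans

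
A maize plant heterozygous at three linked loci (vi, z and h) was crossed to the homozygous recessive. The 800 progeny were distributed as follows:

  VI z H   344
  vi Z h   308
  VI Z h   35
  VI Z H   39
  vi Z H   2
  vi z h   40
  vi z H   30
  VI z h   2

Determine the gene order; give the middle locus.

h

The two most frequent reciprocal classes, VI z H and vi Z h, are the parental types, so the F1 was VI z H / vi Z h.
The two rarest classes, VI z h and vi Z H, are the double crossovers. Comparing them with the parentals, only the h allele has switched, so h is the middle locus and the order is vi – h – z.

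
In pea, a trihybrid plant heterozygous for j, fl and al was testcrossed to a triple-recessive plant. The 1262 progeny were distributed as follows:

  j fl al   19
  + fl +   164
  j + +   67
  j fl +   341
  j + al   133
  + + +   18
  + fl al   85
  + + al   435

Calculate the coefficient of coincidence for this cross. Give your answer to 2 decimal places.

The two most frequent reciprocal classes, + + al and j fl +, are the parental types, so the F1 was + + al / j fl +.
The two rarest classes, + + + and j fl al, are the double crossovers. Comparing them with the parentals, only the al allele has switched, so al is the middle locus and the order is fl – al – j.
fl–al: (152 + 37)/1262 = 0.1498; al–j: (297 + 37)/1262 = 0.2647.
Expected DCO frequency = 0.1498 × 0.2647 ≈ 0.03965; observed = 37/1262 ≈ 0.02932.
Coefficient of coincidence = 0.02932/0.03965 ≈ 0.74.

0.74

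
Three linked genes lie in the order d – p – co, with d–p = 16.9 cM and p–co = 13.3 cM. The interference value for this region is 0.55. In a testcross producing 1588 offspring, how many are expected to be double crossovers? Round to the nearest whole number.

Map distances give recombination frequencies of 0.169 and 0.133 for the two intervals.
With interference 0.55 (so coincidence = 0.45), expected double-crossover frequency = 0.169 × 0.133 × 0.45 = 0.01011.
Expected number = 0.01011 × 1588 = 16.06 ≈ 16.

16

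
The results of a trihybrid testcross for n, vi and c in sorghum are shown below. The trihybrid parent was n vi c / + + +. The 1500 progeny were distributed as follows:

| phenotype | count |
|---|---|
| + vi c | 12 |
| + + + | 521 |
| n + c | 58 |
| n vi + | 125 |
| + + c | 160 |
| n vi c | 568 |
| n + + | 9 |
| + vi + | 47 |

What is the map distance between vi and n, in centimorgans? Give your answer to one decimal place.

The two rarest classes, + vi c and n + +, are the double crossovers. Comparing them with the parentals, only the n allele has switched, so n is the middle locus and the order is vi – n – c.
Crossovers in the vi–n interval produce the single-crossover classes n + c and + vi + (58 + 47 = 105) plus the double crossovers (21).
RF(vi–n) = (105 + 21) / 1500 = 126/1500 = 0.0840 → 8.4 centimorgans.

8.4 centimorgans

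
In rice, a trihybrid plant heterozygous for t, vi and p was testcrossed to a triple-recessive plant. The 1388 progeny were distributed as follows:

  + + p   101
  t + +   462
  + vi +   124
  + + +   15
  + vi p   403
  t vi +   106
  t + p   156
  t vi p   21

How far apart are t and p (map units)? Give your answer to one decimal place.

The two most frequent reciprocal classes, + vi p and t + +, are the parental types, so the F1 was + vi p / t + +.
The two rarest classes, t vi p and + + +, are the double crossovers. Comparing them with the parentals, only the t allele has switched, so t is the middle locus and the order is p – t – vi.
Crossovers in the p–t interval produce the single-crossover classes + vi + and t + p (124 + 156 = 280) plus the double crossovers (36).
RF(p–t) = (280 + 36) / 1388 = 316/1388 = 0.2277 → 22.8 map units.

22.8 map units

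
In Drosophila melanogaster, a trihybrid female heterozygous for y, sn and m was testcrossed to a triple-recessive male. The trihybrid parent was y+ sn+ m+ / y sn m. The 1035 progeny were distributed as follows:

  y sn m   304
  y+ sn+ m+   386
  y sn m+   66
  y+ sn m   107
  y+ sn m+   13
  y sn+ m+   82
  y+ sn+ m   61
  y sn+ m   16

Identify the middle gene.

The two rarest classes, y+ sn m+ and y sn+ m, are the double crossovers. Comparing them with the parentals, only the sn allele has switched, so sn is the middle locus and the order is m – sn – y.

sn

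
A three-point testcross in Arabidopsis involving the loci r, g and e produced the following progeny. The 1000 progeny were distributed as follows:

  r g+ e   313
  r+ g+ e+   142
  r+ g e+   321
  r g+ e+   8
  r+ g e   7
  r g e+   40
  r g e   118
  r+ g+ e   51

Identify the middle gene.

e

The two most frequent reciprocal classes, r g+ e and r+ g e+, are the parental types, so the F1 was r g+ e / r+ g e+.
The two rarest classes, r g+ e+ and r+ g e, are the double crossovers. Comparing them with the parentals, only the e allele has switched, so e is the middle locus and the order is r – e – g.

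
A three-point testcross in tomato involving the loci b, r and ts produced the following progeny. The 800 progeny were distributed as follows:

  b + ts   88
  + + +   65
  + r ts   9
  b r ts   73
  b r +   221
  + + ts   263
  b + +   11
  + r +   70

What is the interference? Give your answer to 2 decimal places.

0.43

The two most frequent reciprocal classes, + + ts and b r +, are the parental types, so the F1 was + + ts / b r +.
The two rarest classes, + r ts and b + +, are the double crossovers. Comparing them with the parentals, only the r allele has switched, so r is the middle locus and the order is b – r – ts.
b–r: (158 + 20)/800 = 0.2225; r–ts: (138 + 20)/800 = 0.1975.
Expected DCO frequency = 0.2225 × 0.1975 ≈ 0.04394; observed = 20/800 ≈ 0.02500.
Coefficient of coincidence = 0.02500/0.04394 ≈ 0.57; interference = 1 − 0.57 = 0.43.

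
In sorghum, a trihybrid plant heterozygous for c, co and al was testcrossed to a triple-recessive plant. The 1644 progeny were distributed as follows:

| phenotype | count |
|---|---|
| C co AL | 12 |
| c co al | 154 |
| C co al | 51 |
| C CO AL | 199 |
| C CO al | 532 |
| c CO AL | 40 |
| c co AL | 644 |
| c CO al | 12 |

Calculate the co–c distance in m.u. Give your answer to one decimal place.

7.0 m.u.

The two most frequent reciprocal classes, c co AL and C CO al, are the parental types, so the F1 was c co AL / C CO al.
The two rarest classes, C co AL and c CO al, are the double crossovers. Comparing them with the parentals, only the c allele has switched, so c is the middle locus and the order is co – c – al.
Crossovers in the co–c interval produce the single-crossover classes c CO AL and C co al (40 + 51 = 91) plus the double crossovers (24).
RF(co–c) = (91 + 24) / 1644 = 115/1644 = 0.0700 → 7.0 m.u.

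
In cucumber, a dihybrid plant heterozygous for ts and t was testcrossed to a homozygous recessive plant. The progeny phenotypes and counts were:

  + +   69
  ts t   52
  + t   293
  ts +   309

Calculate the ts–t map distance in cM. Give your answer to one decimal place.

16.7 cM

The two most frequent classes, + t (293) and ts + (309), are the parental types, so the F1 was + t / ts +.
The recombinant classes are + + and ts t: 69 + 52 = 121.
Recombination frequency = 121/723 = 0.1674 ≈ 16.7%, i.e. 16.7 cM.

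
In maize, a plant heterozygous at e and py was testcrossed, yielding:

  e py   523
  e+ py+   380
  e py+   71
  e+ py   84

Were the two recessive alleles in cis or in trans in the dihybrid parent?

cis

The two most frequent classes are e+ py+ (380) and e py (523); these are the parental (non-recombinant) types.
So the F1 carried e+ py+ on one chromosome and e py on the other — the recessive alleles are on the same chromosome (cis / coupling).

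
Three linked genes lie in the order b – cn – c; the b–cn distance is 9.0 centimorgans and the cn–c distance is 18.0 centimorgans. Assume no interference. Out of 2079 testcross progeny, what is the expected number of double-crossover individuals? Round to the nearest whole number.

Map distances give recombination frequencies of 0.090 and 0.180 for the two intervals.
With no interference, expected double-crossover frequency = 0.090 × 0.180 = 0.01620.
Expected number = 0.01620 × 2079 = 33.68 ≈ 34.

34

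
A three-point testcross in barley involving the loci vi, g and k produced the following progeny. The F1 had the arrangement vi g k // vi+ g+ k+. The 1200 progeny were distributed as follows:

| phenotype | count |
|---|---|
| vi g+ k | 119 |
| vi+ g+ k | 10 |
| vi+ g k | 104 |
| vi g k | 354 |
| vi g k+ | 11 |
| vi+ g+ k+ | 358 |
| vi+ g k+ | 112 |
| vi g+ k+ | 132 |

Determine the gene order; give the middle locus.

The two rarest classes, vi g k+ and vi+ g+ k, are the double crossovers. Comparing them with the parentals, only the k allele has switched, so k is the middle locus and the order is g – k – vi.

k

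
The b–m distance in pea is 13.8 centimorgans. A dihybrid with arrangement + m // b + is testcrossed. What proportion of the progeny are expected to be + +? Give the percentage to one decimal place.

6.9%

A map distance of 13.8 centimorgans corresponds to a recombination frequency of 0.138.
The F1 is + m / b +, so + + is a recombinant gamete class with expected frequency r/2 = 0.138/2 = 0.0690.
That is 0.0690 = 6.9% of the progeny.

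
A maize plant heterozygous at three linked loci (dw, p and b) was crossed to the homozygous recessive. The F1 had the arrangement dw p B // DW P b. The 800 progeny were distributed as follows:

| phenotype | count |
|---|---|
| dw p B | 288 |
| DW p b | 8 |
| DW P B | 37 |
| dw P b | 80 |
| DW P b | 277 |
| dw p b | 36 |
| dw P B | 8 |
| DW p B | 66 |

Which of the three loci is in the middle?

The two rarest classes, dw P B and DW p b, are the double crossovers. Comparing them with the parentals, only the p allele has switched, so p is the middle locus and the order is b – p – dw.

p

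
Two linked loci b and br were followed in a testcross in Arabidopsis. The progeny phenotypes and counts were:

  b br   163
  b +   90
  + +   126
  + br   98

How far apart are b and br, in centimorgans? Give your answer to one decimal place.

39.4 centimorgans

The two most frequent classes, + + (126) and b br (163), are the parental types, so the F1 was + + / b br.
The recombinant classes are + br and b +: 98 + 90 = 188.
Recombination frequency = 188/477 = 0.3941 ≈ 39.4%, i.e. 39.4 centimorgans.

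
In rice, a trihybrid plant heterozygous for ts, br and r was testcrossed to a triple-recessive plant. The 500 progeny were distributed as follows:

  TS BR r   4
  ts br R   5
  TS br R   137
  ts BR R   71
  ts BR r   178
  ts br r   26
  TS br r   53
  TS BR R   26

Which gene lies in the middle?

ts

The two most frequent reciprocal classes, TS br R and ts BR r, are the parental types, so the F1 was TS br R / ts BR r.
The two rarest classes, ts br R and TS BR r, are the double crossovers. Comparing them with the parentals, only the ts allele has switched, so ts is the middle locus and the order is r – ts – br.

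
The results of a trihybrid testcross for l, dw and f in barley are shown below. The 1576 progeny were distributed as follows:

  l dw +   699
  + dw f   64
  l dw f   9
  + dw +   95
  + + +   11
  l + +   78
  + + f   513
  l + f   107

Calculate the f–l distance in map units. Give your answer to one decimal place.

14.1 map units

The two most frequent reciprocal classes, l dw + and + + f, are the parental types, so the F1 was l dw + / + + f.
The two rarest classes, l dw f and + + +, are the double crossovers. Comparing them with the parentals, only the f allele has switched, so f is the middle locus and the order is dw – f – l.
Crossovers in the f–l interval produce the single-crossover classes + dw + and l + f (95 + 107 = 202) plus the double crossovers (20).
RF(f–l) = (202 + 20) / 1576 = 222/1576 = 0.1409 → 14.1 map units.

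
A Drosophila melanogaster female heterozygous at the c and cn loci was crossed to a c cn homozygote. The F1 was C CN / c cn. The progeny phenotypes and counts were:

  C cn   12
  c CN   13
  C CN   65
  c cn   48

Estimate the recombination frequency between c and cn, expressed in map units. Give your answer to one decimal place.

The recombinant classes are C cn and c CN: 12 + 13 = 25.
Recombination frequency = 25/138 = 0.1812 ≈ 18.1%, i.e. 18.1 map units.

18.1 map units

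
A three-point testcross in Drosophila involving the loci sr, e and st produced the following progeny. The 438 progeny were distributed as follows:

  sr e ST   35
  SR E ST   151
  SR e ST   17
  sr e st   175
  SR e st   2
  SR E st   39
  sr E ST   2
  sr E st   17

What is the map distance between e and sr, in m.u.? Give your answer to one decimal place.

The two most frequent reciprocal classes, SR E ST and sr e st, are the parental types, so the F1 was SR E ST / sr e st.
The two rarest classes, sr E ST and SR e st, are the double crossovers. Comparing them with the parentals, only the sr allele has switched, so sr is the middle locus and the order is e – sr – st.
Crossovers in the e–sr interval produce the single-crossover classes SR e ST and sr E st (17 + 17 = 34) plus the double crossovers (4).
RF(e–sr) = (34 + 4) / 438 = 38/438 = 0.0868 → 8.7 m.u.

8.7 m.u.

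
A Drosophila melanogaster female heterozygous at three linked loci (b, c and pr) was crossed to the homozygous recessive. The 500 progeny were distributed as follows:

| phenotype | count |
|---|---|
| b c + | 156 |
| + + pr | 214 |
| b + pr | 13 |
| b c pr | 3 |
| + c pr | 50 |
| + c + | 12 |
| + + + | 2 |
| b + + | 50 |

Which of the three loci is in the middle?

pr

The two most frequent reciprocal classes, + + pr and b c +, are the parental types, so the F1 was + + pr / b c +.
The two rarest classes, + + + and b c pr, are the double crossovers. Comparing them with the parentals, only the pr allele has switched, so pr is the middle locus and the order is b – pr – c.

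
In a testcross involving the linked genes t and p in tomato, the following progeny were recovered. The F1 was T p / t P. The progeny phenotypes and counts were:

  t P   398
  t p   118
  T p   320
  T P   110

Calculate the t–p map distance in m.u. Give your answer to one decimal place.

The recombinant classes are T P and t p: 110 + 118 = 228.
Recombination frequency = 228/946 = 0.2410 ≈ 24.1%, i.e. 24.1 m.u.

24.1 m.u.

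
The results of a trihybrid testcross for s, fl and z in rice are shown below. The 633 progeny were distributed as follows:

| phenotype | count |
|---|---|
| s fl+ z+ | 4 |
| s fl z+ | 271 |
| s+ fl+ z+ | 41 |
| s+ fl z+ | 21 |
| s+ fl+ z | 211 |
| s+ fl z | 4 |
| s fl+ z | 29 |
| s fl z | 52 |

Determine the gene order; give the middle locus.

fl

The two most frequent reciprocal classes, s+ fl+ z and s fl z+, are the parental types, so the F1 was s+ fl+ z / s fl z+.
The two rarest classes, s+ fl z and s fl+ z+, are the double crossovers. Comparing them with the parentals, only the fl allele has switched, so fl is the middle locus and the order is z – fl – s.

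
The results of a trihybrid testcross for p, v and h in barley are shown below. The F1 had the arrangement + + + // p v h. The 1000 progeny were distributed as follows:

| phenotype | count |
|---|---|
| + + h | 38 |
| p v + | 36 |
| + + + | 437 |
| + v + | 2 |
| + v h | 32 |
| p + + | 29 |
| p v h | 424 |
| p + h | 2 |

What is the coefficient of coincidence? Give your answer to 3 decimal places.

0.789

The two rarest classes, + v + and p + h, are the double crossovers. Comparing them with the parentals, only the v allele has switched, so v is the middle locus and the order is p – v – h.
p–v: (61 + 4)/1000 = 0.0650; v–h: (74 + 4)/1000 = 0.0780.
Expected DCO frequency = 0.0650 × 0.0780 ≈ 0.00507; observed = 4/1000 ≈ 0.00400.
Coefficient of coincidence = 0.00400/0.00507 ≈ 0.789.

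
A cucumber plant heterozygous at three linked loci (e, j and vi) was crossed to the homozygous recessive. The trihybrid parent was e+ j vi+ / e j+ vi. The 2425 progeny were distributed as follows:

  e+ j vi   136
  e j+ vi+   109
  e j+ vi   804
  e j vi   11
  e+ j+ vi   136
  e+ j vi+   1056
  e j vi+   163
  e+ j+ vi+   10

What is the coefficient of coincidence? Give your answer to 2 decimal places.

The two rarest classes, e+ j+ vi+ and e j vi, are the double crossovers. Comparing them with the parentals, only the j allele has switched, so j is the middle locus and the order is e – j – vi.
e–j: (299 + 21)/2425 = 0.1320; j–vi: (245 + 21)/2425 = 0.1097.
Expected DCO frequency = 0.1320 × 0.1097 ≈ 0.01448; observed = 21/2425 ≈ 0.00866.
Coefficient of coincidence = 0.00866/0.01448 ≈ 0.60.

0.60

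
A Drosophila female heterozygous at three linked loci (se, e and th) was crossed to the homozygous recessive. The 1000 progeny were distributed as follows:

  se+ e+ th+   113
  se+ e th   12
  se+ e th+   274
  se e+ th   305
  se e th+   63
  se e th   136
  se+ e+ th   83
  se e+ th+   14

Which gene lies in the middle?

th

The two most frequent reciprocal classes, se e+ th and se+ e th+, are the parental types, so the F1 was se e+ th / se+ e th+.
The two rarest classes, se e+ th+ and se+ e th, are the double crossovers. Comparing them with the parentals, only the th allele has switched, so th is the middle locus and the order is se – th – e.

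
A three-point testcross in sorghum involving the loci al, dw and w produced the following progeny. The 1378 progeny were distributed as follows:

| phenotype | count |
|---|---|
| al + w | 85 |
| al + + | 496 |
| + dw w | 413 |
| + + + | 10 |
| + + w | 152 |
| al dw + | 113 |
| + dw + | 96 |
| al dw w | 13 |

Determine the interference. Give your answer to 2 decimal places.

The two most frequent reciprocal classes, + dw w and al + +, are the parental types, so the F1 was + dw w / al + +.
The two rarest classes, al dw w and + + +, are the double crossovers. Comparing them with the parentals, only the al allele has switched, so al is the middle locus and the order is dw – al – w.
dw–al: (265 + 23)/1378 = 0.2090; al–w: (181 + 23)/1378 = 0.1480.
Expected DCO frequency = 0.2090 × 0.1480 ≈ 0.03093; observed = 23/1378 ≈ 0.01669.
Coefficient of coincidence = 0.01669/0.03093 ≈ 0.54; interference = 1 − 0.54 = 0.46.

0.46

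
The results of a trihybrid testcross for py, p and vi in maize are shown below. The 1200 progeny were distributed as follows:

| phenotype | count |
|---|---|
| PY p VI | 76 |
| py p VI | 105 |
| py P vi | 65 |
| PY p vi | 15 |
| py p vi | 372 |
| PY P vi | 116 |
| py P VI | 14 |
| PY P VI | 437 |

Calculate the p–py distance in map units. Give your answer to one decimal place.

14.2 map units

The two most frequent reciprocal classes, py p vi and PY P VI, are the parental types, so the F1 was py p vi / PY P VI.
The two rarest classes, PY p vi and py P VI, are the double crossovers. Comparing them with the parentals, only the py allele has switched, so py is the middle locus and the order is p – py – vi.
Crossovers in the p–py interval produce the single-crossover classes py P vi and PY p VI (65 + 76 = 141) plus the double crossovers (29).
RF(p–py) = (141 + 29) / 1200 = 170/1200 = 0.1417 → 14.2 map units.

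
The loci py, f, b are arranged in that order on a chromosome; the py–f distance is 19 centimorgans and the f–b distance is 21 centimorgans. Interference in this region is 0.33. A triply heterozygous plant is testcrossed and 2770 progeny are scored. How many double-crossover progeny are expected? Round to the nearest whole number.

Map distances give recombination frequencies of 0.190 and 0.210 for the two intervals.
With interference 0.33 (so coincidence = 0.67), expected double-crossover frequency = 0.190 × 0.210 × 0.67 = 0.02673.
Expected number = 0.02673 × 2770 = 74.05 ≈ 74.

74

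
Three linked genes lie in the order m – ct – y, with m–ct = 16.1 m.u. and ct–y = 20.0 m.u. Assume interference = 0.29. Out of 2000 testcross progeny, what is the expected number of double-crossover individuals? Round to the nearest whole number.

Map distances give recombination frequencies of 0.161 and 0.200 for the two intervals.
With interference 0.29 (so coincidence = 0.71), expected double-crossover frequency = 0.161 × 0.200 × 0.71 = 0.02286.
Expected number = 0.02286 × 2000 = 45.72 ≈ 46.

46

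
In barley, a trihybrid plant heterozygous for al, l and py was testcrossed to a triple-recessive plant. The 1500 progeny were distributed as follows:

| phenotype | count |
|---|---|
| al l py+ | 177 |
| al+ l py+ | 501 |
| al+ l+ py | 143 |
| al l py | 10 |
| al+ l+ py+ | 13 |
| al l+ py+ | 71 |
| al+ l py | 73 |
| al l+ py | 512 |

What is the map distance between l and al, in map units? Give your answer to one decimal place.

The two most frequent reciprocal classes, al+ l py+ and al l+ py, are the parental types, so the F1 was al+ l py+ / al l+ py.
The two rarest classes, al+ l+ py+ and al l py, are the double crossovers. Comparing them with the parentals, only the l allele has switched, so l is the middle locus and the order is py – l – al.
Crossovers in the l–al interval produce the single-crossover classes al l py+ and al+ l+ py (177 + 143 = 320) plus the double crossovers (23).
RF(l–al) = (320 + 23) / 1500 = 343/1500 = 0.2287 → 22.9 map units.

22.9 map units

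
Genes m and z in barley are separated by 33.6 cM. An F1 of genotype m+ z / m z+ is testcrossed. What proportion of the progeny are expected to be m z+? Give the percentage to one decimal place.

A map distance of 33.6 cM corresponds to a recombination frequency of 0.336.
The F1 is m+ z / m z+, so m z+ is a parental gamete class with expected frequency (1 − r)/2 = 0.664/2 = 0.3320.
That is 0.3320 = 33.2% of the progeny.

33.2%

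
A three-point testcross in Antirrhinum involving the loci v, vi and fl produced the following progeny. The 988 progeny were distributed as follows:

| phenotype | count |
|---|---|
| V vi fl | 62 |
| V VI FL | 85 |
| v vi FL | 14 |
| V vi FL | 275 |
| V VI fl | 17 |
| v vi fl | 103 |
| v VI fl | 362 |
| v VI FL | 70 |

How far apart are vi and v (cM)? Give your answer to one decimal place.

22.2 cM

The two most frequent reciprocal classes, v VI fl and V vi FL, are the parental types, so the F1 was v VI fl / V vi FL.
The two rarest classes, V VI fl and v vi FL, are the double crossovers. Comparing them with the parentals, only the v allele has switched, so v is the middle locus and the order is fl – v – vi.
Crossovers in the v–vi interval produce the single-crossover classes v vi fl and V VI FL (103 + 85 = 188) plus the double crossovers (31).
RF(v–vi) = (188 + 31) / 988 = 219/988 = 0.2217 → 22.2 cM.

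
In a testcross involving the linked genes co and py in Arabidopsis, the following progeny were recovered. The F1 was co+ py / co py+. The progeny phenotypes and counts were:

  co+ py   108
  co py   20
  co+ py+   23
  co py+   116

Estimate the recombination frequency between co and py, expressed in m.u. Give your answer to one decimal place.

16.1 m.u.

The recombinant classes are co+ py+ and co py: 23 + 20 = 43.
Recombination frequency = 43/267 = 0.1610 ≈ 16.1%, i.e. 16.1 m.u.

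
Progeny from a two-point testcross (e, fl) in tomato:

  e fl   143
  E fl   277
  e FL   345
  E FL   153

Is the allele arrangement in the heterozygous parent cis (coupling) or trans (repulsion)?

The two most frequent classes are E fl (277) and e FL (345); these are the parental (non-recombinant) types.
So the F1 carried E fl on one chromosome and e FL on the other — the recessive alleles are on opposite chromosomes (trans / repulsion).

trans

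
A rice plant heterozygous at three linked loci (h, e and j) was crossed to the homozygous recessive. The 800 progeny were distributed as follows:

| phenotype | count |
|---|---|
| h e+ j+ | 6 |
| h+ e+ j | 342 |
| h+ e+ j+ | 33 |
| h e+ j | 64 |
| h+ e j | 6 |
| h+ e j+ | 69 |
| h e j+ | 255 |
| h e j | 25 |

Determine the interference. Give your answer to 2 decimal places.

The two most frequent reciprocal classes, h+ e+ j and h e j+, are the parental types, so the F1 was h+ e+ j / h e j+.
The two rarest classes, h+ e j and h e+ j+, are the double crossovers. Comparing them with the parentals, only the e allele has switched, so e is the middle locus and the order is j – e – h.
j–e: (58 + 12)/800 = 0.0875; e–h: (133 + 12)/800 = 0.1812.
Expected DCO frequency = 0.0875 × 0.1812 ≈ 0.01585; observed = 12/800 ≈ 0.01500.
Coefficient of coincidence = 0.01500/0.01585 ≈ 0.95; interference = 1 − 0.95 = 0.05.

0.05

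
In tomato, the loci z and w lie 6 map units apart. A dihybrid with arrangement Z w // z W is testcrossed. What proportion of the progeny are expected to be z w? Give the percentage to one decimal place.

A map distance of 6 map units corresponds to a recombination frequency of 0.060.
The F1 is Z w / z W, so z w is a recombinant gamete class with expected frequency r/2 = 0.060/2 = 0.0300.
That is 0.0300 = 3.0% of the progeny.

3.0%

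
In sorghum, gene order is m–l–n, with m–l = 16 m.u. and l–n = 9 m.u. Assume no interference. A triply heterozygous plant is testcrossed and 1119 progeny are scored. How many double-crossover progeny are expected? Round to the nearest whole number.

16

Map distances give recombination frequencies of 0.160 and 0.090 for the two intervals.
With no interference, expected double-crossover frequency = 0.160 × 0.090 = 0.01440.
Expected number = 0.01440 × 1119 = 16.11 ≈ 16.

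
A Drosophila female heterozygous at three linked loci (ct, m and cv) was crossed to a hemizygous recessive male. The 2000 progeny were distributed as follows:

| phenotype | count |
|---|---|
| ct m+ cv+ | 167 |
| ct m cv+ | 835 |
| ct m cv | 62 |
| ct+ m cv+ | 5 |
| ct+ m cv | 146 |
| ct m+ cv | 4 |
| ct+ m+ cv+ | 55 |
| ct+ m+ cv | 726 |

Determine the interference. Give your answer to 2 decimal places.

0.56

The two most frequent reciprocal classes, ct m cv+ and ct+ m+ cv, are the parental types, so the F1 was ct m cv+ / ct+ m+ cv.
The two rarest classes, ct+ m cv+ and ct m+ cv, are the double crossovers. Comparing them with the parentals, only the ct allele has switched, so ct is the middle locus and the order is m – ct – cv.
m–ct: (313 + 9)/2000 = 0.1610; ct–cv: (117 + 9)/2000 = 0.0630.
Expected DCO frequency = 0.1610 × 0.0630 ≈ 0.01014; observed = 9/2000 ≈ 0.00450.
Coefficient of coincidence = 0.00450/0.01014 ≈ 0.44; interference = 1 − 0.44 = 0.56.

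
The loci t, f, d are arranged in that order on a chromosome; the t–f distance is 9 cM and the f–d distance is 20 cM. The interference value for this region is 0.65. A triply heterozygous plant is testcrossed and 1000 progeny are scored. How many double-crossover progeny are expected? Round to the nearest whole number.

Map distances give recombination frequencies of 0.090 and 0.200 for the two intervals.
With interference 0.65 (so coincidence = 0.35), expected double-crossover frequency = 0.090 × 0.200 × 0.35 = 0.00630.
Expected number = 0.00630 × 1000 = 6.30 ≈ 6.

6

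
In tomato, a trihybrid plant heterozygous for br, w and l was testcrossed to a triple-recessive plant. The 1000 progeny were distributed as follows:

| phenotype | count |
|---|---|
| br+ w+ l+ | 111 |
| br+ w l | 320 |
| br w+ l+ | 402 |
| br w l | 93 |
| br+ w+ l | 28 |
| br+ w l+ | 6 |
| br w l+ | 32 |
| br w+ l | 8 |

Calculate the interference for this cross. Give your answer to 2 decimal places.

0.13

The two most frequent reciprocal classes, br+ w l and br w+ l+, are the parental types, so the F1 was br+ w l / br w+ l+.
The two rarest classes, br+ w l+ and br w+ l, are the double crossovers. Comparing them with the parentals, only the l allele has switched, so l is the middle locus and the order is br – l – w.
br–l: (204 + 14)/1000 = 0.2180; l–w: (60 + 14)/1000 = 0.0740.
Expected DCO frequency = 0.2180 × 0.0740 ≈ 0.01613; observed = 14/1000 ≈ 0.01400.
Coefficient of coincidence = 0.01400/0.01613 ≈ 0.87; interference = 1 − 0.87 = 0.13.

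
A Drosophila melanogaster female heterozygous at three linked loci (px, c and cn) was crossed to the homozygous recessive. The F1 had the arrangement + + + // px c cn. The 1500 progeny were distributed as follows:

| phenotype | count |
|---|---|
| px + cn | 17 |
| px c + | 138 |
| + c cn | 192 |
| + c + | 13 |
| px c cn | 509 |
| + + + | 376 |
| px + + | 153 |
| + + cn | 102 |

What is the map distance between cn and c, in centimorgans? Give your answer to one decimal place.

18.0 centimorgans

The two rarest classes, + c + and px + cn, are the double crossovers. Comparing them with the parentals, only the c allele has switched, so c is the middle locus and the order is cn – c – px.
Crossovers in the cn–c interval produce the single-crossover classes + + cn and px c + (102 + 138 = 240) plus the double crossovers (30).
RF(cn–c) = (240 + 30) / 1500 = 270/1500 = 0.1800 → 18.0 centimorgans.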